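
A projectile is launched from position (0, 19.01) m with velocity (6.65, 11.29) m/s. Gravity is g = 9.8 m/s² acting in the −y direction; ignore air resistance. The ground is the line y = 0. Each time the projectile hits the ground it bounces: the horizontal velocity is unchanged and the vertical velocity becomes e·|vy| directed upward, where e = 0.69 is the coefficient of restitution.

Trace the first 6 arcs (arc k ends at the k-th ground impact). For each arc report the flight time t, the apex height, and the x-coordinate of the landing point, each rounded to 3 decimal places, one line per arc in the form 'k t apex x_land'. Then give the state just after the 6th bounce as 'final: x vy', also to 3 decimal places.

Arc 1: start y=19.010, vy=11.290 → t=3.434, apex=25.513, x_land=22.835, impact vy=-22.362
  bounce: vy ← 0.69·22.362 = 15.430
Arc 2: start y=0.000, vy=15.430 → t=3.149, apex=12.147, x_land=43.776, impact vy=-15.430
  bounce: vy ← 0.69·15.430 = 10.647
Arc 3: start y=0.000, vy=10.647 → t=2.173, apex=5.783, x_land=58.225, impact vy=-10.647
  bounce: vy ← 0.69·10.647 = 7.346
Arc 4: start y=0.000, vy=7.346 → t=1.499, apex=2.753, x_land=68.194, impact vy=-7.346
  bounce: vy ← 0.69·7.346 = 5.069
Arc 5: start y=0.000, vy=5.069 → t=1.034, apex=1.311, x_land=75.074, impact vy=-5.069
  bounce: vy ← 0.69·5.069 = 3.497
Arc 6: start y=0.000, vy=3.497 → t=0.714, apex=0.624, x_land=79.820, impact vy=-3.497
  bounce: vy ← 0.69·3.497 = 2.413

1 3.434 25.513 22.835
2 3.149 12.147 43.776
3 2.173 5.783 58.225
4 1.499 2.753 68.194
5 1.034 1.311 75.074
6 0.714 0.624 79.820
final: 79.820 2.413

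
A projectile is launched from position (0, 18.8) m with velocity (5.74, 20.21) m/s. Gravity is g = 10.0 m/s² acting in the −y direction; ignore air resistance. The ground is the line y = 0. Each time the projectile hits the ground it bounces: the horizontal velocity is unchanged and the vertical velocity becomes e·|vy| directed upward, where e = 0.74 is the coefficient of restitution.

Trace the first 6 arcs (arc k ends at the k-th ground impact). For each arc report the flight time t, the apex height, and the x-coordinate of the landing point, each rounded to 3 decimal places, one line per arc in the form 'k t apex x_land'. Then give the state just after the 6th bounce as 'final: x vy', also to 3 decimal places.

1 4.822 39.222 27.677
2 4.145 21.478 51.470
3 3.067 11.761 69.077
4 2.270 6.441 82.107
5 1.680 3.527 91.748
6 1.243 1.931 98.883
final: 98.883 4.599

Arc 1: start y=18.800, vy=20.210 → t=4.822, apex=39.222, x_land=27.677, impact vy=-28.008
  bounce: vy ← 0.74·28.008 = 20.726
Arc 2: start y=0.000, vy=20.726 → t=4.145, apex=21.478, x_land=51.470, impact vy=-20.726
  bounce: vy ← 0.74·20.726 = 15.337
Arc 3: start y=0.000, vy=15.337 → t=3.067, apex=11.761, x_land=69.077, impact vy=-15.337
  bounce: vy ← 0.74·15.337 = 11.349
Arc 4: start y=0.000, vy=11.349 → t=2.270, apex=6.441, x_land=82.107, impact vy=-11.349
  bounce: vy ← 0.74·11.349 = 8.399
Arc 5: start y=0.000, vy=8.399 → t=1.680, apex=3.527, x_land=91.748, impact vy=-8.399
  bounce: vy ← 0.74·8.399 = 6.215
Arc 6: start y=0.000, vy=6.215 → t=1.243, apex=1.931, x_land=98.883, impact vy=-6.215
  bounce: vy ← 0.74·6.215 = 4.599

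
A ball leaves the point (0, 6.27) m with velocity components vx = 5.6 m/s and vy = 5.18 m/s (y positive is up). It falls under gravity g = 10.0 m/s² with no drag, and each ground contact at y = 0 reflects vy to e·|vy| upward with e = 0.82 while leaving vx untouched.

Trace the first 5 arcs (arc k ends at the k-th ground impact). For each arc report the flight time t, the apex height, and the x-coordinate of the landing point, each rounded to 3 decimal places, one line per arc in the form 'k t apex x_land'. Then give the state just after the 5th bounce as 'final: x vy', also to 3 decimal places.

Arc 1: start y=6.270, vy=5.180 → t=1.752, apex=7.612, x_land=9.810, impact vy=-12.338
  bounce: vy ← 0.82·12.338 = 10.117
Arc 2: start y=0.000, vy=10.117 → t=2.023, apex=5.118, x_land=21.142, impact vy=-10.117
  bounce: vy ← 0.82·10.117 = 8.296
Arc 3: start y=0.000, vy=8.296 → t=1.659, apex=3.441, x_land=30.433, impact vy=-8.296
  bounce: vy ← 0.82·8.296 = 6.803
Arc 4: start y=0.000, vy=6.803 → t=1.361, apex=2.314, x_land=38.053, impact vy=-6.803
  bounce: vy ← 0.82·6.803 = 5.578
Arc 5: start y=0.000, vy=5.578 → t=1.116, apex=1.556, x_land=44.301, impact vy=-5.578
  bounce: vy ← 0.82·5.578 = 4.574

1 1.752 7.612 9.810
2 2.023 5.118 21.142
3 1.659 3.441 30.433
4 1.361 2.314 38.053
5 1.116 1.556 44.301
final: 44.301 4.574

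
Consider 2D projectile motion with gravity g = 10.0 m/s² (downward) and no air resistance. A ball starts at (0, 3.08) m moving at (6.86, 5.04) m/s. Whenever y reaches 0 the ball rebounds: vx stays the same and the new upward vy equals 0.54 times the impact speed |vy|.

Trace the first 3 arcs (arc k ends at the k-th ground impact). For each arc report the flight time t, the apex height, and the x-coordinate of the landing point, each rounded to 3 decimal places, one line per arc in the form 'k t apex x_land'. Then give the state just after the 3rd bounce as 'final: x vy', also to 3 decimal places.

Arc 1: start y=3.080, vy=5.040 → t=1.437, apex=4.350, x_land=9.856, impact vy=-9.327
  bounce: vy ← 0.54·9.327 = 5.037
Arc 2: start y=0.000, vy=5.037 → t=1.007, apex=1.268, x_land=16.767, impact vy=-5.037
  bounce: vy ← 0.54·5.037 = 2.720
Arc 3: start y=0.000, vy=2.720 → t=0.544, apex=0.370, x_land=20.498, impact vy=-2.720
  bounce: vy ← 0.54·2.720 = 1.469

1 1.437 4.350 9.856
2 1.007 1.268 16.767
3 0.544 0.370 20.498
final: 20.498 1.469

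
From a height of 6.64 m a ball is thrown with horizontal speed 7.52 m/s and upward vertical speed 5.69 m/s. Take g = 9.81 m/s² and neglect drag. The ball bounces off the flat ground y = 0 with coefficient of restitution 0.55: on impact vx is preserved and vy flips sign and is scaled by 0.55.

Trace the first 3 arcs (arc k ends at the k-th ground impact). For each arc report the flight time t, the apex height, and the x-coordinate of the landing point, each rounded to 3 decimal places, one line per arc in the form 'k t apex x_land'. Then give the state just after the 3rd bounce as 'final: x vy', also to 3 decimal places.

1 1.880 8.290 14.138
2 1.430 2.508 24.892
3 0.787 0.759 30.807
final: 30.807 2.122

Arc 1: start y=6.640, vy=5.690 → t=1.880, apex=8.290, x_land=14.138, impact vy=-12.754
  bounce: vy ← 0.55·12.754 = 7.014
Arc 2: start y=0.000, vy=7.014 → t=1.430, apex=2.508, x_land=24.892, impact vy=-7.014
  bounce: vy ← 0.55·7.014 = 3.858
Arc 3: start y=0.000, vy=3.858 → t=0.787, apex=0.759, x_land=30.807, impact vy=-3.858
  bounce: vy ← 0.55·3.858 = 2.122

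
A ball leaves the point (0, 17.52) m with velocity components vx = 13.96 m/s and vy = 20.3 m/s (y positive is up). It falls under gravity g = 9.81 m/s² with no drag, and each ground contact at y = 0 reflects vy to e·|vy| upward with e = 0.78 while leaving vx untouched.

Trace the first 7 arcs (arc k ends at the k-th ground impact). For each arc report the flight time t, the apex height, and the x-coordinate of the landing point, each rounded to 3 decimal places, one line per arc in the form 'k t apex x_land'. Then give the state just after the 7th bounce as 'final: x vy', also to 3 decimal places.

Arc 1: start y=17.520, vy=20.300 → t=4.872, apex=38.524, x_land=68.010, impact vy=-27.492
  bounce: vy ← 0.78·27.492 = 21.444
Arc 2: start y=0.000, vy=21.444 → t=4.372, apex=23.438, x_land=129.042, impact vy=-21.444
  bounce: vy ← 0.78·21.444 = 16.726
Arc 3: start y=0.000, vy=16.726 → t=3.410, apex=14.260, x_land=176.646, impact vy=-16.726
  bounce: vy ← 0.78·16.726 = 13.047
Arc 4: start y=0.000, vy=13.047 → t=2.660, apex=8.675, x_land=213.778, impact vy=-13.047
  bounce: vy ← 0.78·13.047 = 10.176
Arc 5: start y=0.000, vy=10.176 → t=2.075, apex=5.278, x_land=242.741, impact vy=-10.176
  bounce: vy ← 0.78·10.176 = 7.938
Arc 6: start y=0.000, vy=7.938 → t=1.618, apex=3.211, x_land=265.331, impact vy=-7.938
  bounce: vy ← 0.78·7.938 = 6.191
Arc 7: start y=0.000, vy=6.191 → t=1.262, apex=1.954, x_land=282.952, impact vy=-6.191
  bounce: vy ← 0.78·6.191 = 4.829

1 4.872 38.524 68.010
2 4.372 23.438 129.042
3 3.410 14.260 176.646
4 2.660 8.675 213.778
5 2.075 5.278 242.741
6 1.618 3.211 265.331
7 1.262 1.954 282.952
final: 282.952 4.829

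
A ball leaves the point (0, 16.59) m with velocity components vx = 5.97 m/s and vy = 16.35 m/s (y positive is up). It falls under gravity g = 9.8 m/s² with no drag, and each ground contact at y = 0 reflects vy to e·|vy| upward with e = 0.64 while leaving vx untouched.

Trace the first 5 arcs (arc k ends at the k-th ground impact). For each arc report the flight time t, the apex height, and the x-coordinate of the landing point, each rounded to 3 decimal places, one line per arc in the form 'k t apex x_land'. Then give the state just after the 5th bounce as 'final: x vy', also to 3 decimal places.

1 4.152 30.229 24.788
2 3.179 12.382 43.768
3 2.035 5.072 55.916
4 1.302 2.077 63.690
5 0.833 0.851 68.665
final: 68.665 2.614

Arc 1: start y=16.590, vy=16.350 → t=4.152, apex=30.229, x_land=24.788, impact vy=-24.341
  bounce: vy ← 0.64·24.341 = 15.578
Arc 2: start y=0.000, vy=15.578 → t=3.179, apex=12.382, x_land=43.768, impact vy=-15.578
  bounce: vy ← 0.64·15.578 = 9.970
Arc 3: start y=0.000, vy=9.970 → t=2.035, apex=5.072, x_land=55.916, impact vy=-9.970
  bounce: vy ← 0.64·9.970 = 6.381
Arc 4: start y=0.000, vy=6.381 → t=1.302, apex=2.077, x_land=63.690, impact vy=-6.381
  bounce: vy ← 0.64·6.381 = 4.084
Arc 5: start y=0.000, vy=4.084 → t=0.833, apex=0.851, x_land=68.665, impact vy=-4.084
  bounce: vy ← 0.64·4.084 = 2.614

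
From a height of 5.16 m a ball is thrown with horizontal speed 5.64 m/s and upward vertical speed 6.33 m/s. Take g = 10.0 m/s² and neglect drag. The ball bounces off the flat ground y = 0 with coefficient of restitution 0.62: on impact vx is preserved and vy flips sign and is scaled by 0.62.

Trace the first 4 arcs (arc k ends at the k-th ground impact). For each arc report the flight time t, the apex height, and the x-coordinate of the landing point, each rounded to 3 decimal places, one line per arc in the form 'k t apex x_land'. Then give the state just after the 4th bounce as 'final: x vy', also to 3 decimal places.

1 1.830 7.163 10.321
2 1.484 2.754 18.692
3 0.920 1.058 23.882
4 0.571 0.407 27.100
final: 27.100 1.769

Arc 1: start y=5.160, vy=6.330 → t=1.830, apex=7.163, x_land=10.321, impact vy=-11.969
  bounce: vy ← 0.62·11.969 = 7.421
Arc 2: start y=0.000, vy=7.421 → t=1.484, apex=2.754, x_land=18.692, impact vy=-7.421
  bounce: vy ← 0.62·7.421 = 4.601
Arc 3: start y=0.000, vy=4.601 → t=0.920, apex=1.058, x_land=23.882, impact vy=-4.601
  bounce: vy ← 0.62·4.601 = 2.853
Arc 4: start y=0.000, vy=2.853 → t=0.571, apex=0.407, x_land=27.100, impact vy=-2.853
  bounce: vy ← 0.62·2.853 = 1.769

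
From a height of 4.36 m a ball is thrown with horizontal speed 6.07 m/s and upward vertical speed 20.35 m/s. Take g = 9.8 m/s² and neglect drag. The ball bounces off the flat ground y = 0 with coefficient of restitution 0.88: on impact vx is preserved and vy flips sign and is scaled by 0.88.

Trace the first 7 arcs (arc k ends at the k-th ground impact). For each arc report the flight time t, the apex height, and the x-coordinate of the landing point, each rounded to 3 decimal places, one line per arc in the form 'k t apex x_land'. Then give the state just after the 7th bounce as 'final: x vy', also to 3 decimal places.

Arc 1: start y=4.360, vy=20.350 → t=4.357, apex=25.489, x_land=26.449, impact vy=-22.351
  bounce: vy ← 0.88·22.351 = 19.669
Arc 2: start y=0.000, vy=19.669 → t=4.014, apex=19.738, x_land=50.814, impact vy=-19.669
  bounce: vy ← 0.88·19.669 = 17.309
Arc 3: start y=0.000, vy=17.309 → t=3.532, apex=15.285, x_land=72.256, impact vy=-17.309
  bounce: vy ← 0.88·17.309 = 15.232
Arc 4: start y=0.000, vy=15.232 → t=3.109, apex=11.837, x_land=91.125, impact vy=-15.232
  bounce: vy ← 0.88·15.232 = 13.404
Arc 5: start y=0.000, vy=13.404 → t=2.735, apex=9.167, x_land=107.729, impact vy=-13.404
  bounce: vy ← 0.88·13.404 = 11.795
Arc 6: start y=0.000, vy=11.795 → t=2.407, apex=7.099, x_land=122.341, impact vy=-11.795
  bounce: vy ← 0.88·11.795 = 10.380
Arc 7: start y=0.000, vy=10.380 → t=2.118, apex=5.497, x_land=135.200, impact vy=-10.380
  bounce: vy ← 0.88·10.380 = 9.134

1 4.357 25.489 26.449
2 4.014 19.738 50.814
3 3.532 15.285 72.256
4 3.109 11.837 91.125
5 2.735 9.167 107.729
6 2.407 7.099 122.341
7 2.118 5.497 135.200
final: 135.200 9.134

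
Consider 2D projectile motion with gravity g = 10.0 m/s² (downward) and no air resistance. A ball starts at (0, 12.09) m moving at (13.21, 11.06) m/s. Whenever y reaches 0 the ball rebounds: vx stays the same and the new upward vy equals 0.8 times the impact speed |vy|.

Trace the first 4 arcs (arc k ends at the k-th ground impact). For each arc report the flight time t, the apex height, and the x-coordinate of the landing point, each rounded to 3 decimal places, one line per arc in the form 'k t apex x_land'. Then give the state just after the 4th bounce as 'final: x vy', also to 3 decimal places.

Arc 1: start y=12.090, vy=11.060 → t=3.014, apex=18.206, x_land=39.818, impact vy=-19.082
  bounce: vy ← 0.8·19.082 = 15.266
Arc 2: start y=0.000, vy=15.266 → t=3.053, apex=11.652, x_land=80.149, impact vy=-15.266
  bounce: vy ← 0.8·15.266 = 12.212
Arc 3: start y=0.000, vy=12.212 → t=2.442, apex=7.457, x_land=112.415, impact vy=-12.212
  bounce: vy ← 0.8·12.212 = 9.770
Arc 4: start y=0.000, vy=9.770 → t=1.954, apex=4.773, x_land=138.227, impact vy=-9.770
  bounce: vy ← 0.8·9.770 = 7.816

1 3.014 18.206 39.818
2 3.053 11.652 80.149
3 2.442 7.457 112.415
4 1.954 4.773 138.227
final: 138.227 7.816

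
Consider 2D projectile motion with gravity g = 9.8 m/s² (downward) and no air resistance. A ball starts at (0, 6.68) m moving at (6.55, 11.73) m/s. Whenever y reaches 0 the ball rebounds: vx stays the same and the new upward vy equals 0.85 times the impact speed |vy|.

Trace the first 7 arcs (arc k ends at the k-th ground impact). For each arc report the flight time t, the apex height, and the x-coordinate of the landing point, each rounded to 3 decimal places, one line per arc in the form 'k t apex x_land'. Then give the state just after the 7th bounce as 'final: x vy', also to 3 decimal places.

Arc 1: start y=6.680, vy=11.730 → t=2.869, apex=13.700, x_land=18.792, impact vy=-16.387
  bounce: vy ← 0.85·16.387 = 13.929
Arc 2: start y=0.000, vy=13.929 → t=2.843, apex=9.898, x_land=37.411, impact vy=-13.929
  bounce: vy ← 0.85·13.929 = 11.839
Arc 3: start y=0.000, vy=11.839 → t=2.416, apex=7.152, x_land=53.237, impact vy=-11.839
  bounce: vy ← 0.85·11.839 = 10.063
Arc 4: start y=0.000, vy=10.063 → t=2.054, apex=5.167, x_land=66.689, impact vy=-10.063
  bounce: vy ← 0.85·10.063 = 8.554
Arc 5: start y=0.000, vy=8.554 → t=1.746, apex=3.733, x_land=78.124, impact vy=-8.554
  bounce: vy ← 0.85·8.554 = 7.271
Arc 6: start y=0.000, vy=7.271 → t=1.484, apex=2.697, x_land=87.843, impact vy=-7.271
  bounce: vy ← 0.85·7.271 = 6.180
Arc 7: start y=0.000, vy=6.180 → t=1.261, apex=1.949, x_land=96.104, impact vy=-6.180
  bounce: vy ← 0.85·6.180 = 5.253

1 2.869 13.700 18.792
2 2.843 9.898 37.411
3 2.416 7.152 53.237
4 2.054 5.167 66.689
5 1.746 3.733 78.124
6 1.484 2.697 87.843
7 1.261 1.949 96.104
final: 96.104 5.253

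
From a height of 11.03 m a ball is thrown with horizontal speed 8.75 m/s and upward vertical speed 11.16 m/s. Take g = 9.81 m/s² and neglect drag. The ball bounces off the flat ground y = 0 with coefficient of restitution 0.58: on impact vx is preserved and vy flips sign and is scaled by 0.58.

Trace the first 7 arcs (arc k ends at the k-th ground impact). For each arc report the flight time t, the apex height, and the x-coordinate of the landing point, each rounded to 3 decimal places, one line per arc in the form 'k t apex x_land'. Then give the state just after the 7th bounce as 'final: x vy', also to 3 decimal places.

Arc 1: start y=11.030, vy=11.160 → t=3.020, apex=17.378, x_land=26.424, impact vy=-18.465
  bounce: vy ← 0.58·18.465 = 10.710
Arc 2: start y=0.000, vy=10.710 → t=2.183, apex=5.846, x_land=45.529, impact vy=-10.710
  bounce: vy ← 0.58·10.710 = 6.212
Arc 3: start y=0.000, vy=6.212 → t=1.266, apex=1.967, x_land=56.610, impact vy=-6.212
  bounce: vy ← 0.58·6.212 = 3.603
Arc 4: start y=0.000, vy=3.603 → t=0.735, apex=0.662, x_land=63.037, impact vy=-3.603
  bounce: vy ← 0.58·3.603 = 2.090
Arc 5: start y=0.000, vy=2.090 → t=0.426, apex=0.223, x_land=66.764, impact vy=-2.090
  bounce: vy ← 0.58·2.090 = 1.212
Arc 6: start y=0.000, vy=1.212 → t=0.247, apex=0.075, x_land=68.926, impact vy=-1.212
  bounce: vy ← 0.58·1.212 = 0.703
Arc 7: start y=0.000, vy=0.703 → t=0.143, apex=0.025, x_land=70.180, impact vy=-0.703
  bounce: vy ← 0.58·0.703 = 0.408

1 3.020 17.378 26.424
2 2.183 5.846 45.529
3 1.266 1.967 56.610
4 0.735 0.662 63.037
5 0.426 0.223 66.764
6 0.247 0.075 68.926
7 0.143 0.025 70.180
final: 70.180 0.408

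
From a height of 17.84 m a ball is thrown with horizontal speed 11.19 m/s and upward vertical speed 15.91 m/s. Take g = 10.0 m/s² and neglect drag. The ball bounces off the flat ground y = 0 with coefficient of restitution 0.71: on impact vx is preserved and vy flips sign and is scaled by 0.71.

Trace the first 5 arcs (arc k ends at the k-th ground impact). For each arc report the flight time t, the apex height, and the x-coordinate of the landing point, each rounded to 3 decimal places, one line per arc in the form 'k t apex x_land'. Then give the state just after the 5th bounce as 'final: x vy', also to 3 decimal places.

1 4.061 30.496 45.439
2 3.507 15.373 84.682
3 2.490 7.750 112.544
4 1.768 3.907 132.326
5 1.255 1.969 146.371
final: 146.371 4.456

Arc 1: start y=17.840, vy=15.910 → t=4.061, apex=30.496, x_land=45.439, impact vy=-24.697
  bounce: vy ← 0.71·24.697 = 17.535
Arc 2: start y=0.000, vy=17.535 → t=3.507, apex=15.373, x_land=84.682, impact vy=-17.535
  bounce: vy ← 0.71·17.535 = 12.450
Arc 3: start y=0.000, vy=12.450 → t=2.490, apex=7.750, x_land=112.544, impact vy=-12.450
  bounce: vy ← 0.71·12.450 = 8.839
Arc 4: start y=0.000, vy=8.839 → t=1.768, apex=3.907, x_land=132.326, impact vy=-8.839
  bounce: vy ← 0.71·8.839 = 6.276
Arc 5: start y=0.000, vy=6.276 → t=1.255, apex=1.969, x_land=146.371, impact vy=-6.276
  bounce: vy ← 0.71·6.276 = 4.456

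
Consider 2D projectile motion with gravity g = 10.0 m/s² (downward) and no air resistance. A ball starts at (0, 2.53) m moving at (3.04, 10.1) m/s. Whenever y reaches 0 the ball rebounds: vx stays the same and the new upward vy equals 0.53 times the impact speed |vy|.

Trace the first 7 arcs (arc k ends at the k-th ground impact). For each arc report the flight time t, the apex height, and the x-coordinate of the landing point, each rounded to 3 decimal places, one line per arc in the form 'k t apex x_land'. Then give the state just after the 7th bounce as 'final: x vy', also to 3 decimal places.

1 2.245 7.630 6.826
2 1.309 2.143 10.807
3 0.694 0.602 12.917
4 0.368 0.169 14.035
5 0.195 0.048 14.627
6 0.103 0.013 14.941
7 0.055 0.004 15.108
final: 15.108 0.145

Arc 1: start y=2.530, vy=10.100 → t=2.245, apex=7.630, x_land=6.826, impact vy=-12.354
  bounce: vy ← 0.53·12.354 = 6.547
Arc 2: start y=0.000, vy=6.547 → t=1.309, apex=2.143, x_land=10.807, impact vy=-6.547
  bounce: vy ← 0.53·6.547 = 3.470
Arc 3: start y=0.000, vy=3.470 → t=0.694, apex=0.602, x_land=12.917, impact vy=-3.470
  bounce: vy ← 0.53·3.470 = 1.839
Arc 4: start y=0.000, vy=1.839 → t=0.368, apex=0.169, x_land=14.035, impact vy=-1.839
  bounce: vy ← 0.53·1.839 = 0.975
Arc 5: start y=0.000, vy=0.975 → t=0.195, apex=0.048, x_land=14.627, impact vy=-0.975
  bounce: vy ← 0.53·0.975 = 0.517
Arc 6: start y=0.000, vy=0.517 → t=0.103, apex=0.013, x_land=14.941, impact vy=-0.517
  bounce: vy ← 0.53·0.517 = 0.274
Arc 7: start y=0.000, vy=0.274 → t=0.055, apex=0.004, x_land=15.108, impact vy=-0.274
  bounce: vy ← 0.53·0.274 = 0.145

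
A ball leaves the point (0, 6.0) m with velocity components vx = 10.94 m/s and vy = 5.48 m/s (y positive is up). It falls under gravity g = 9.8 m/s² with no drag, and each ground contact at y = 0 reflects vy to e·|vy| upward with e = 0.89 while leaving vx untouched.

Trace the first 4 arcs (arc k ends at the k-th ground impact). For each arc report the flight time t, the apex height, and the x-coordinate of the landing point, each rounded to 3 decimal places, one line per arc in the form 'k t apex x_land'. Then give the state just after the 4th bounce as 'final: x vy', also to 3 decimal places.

Arc 1: start y=6.000, vy=5.480 → t=1.799, apex=7.532, x_land=19.681, impact vy=-12.150
  bounce: vy ← 0.89·12.150 = 10.814
Arc 2: start y=0.000, vy=10.814 → t=2.207, apex=5.966, x_land=43.825, impact vy=-10.814
  bounce: vy ← 0.89·10.814 = 9.624
Arc 3: start y=0.000, vy=9.624 → t=1.964, apex=4.726, x_land=65.312, impact vy=-9.624
  bounce: vy ← 0.89·9.624 = 8.566
Arc 4: start y=0.000, vy=8.566 → t=1.748, apex=3.743, x_land=84.436, impact vy=-8.566
  bounce: vy ← 0.89·8.566 = 7.623

1 1.799 7.532 19.681
2 2.207 5.966 43.825
3 1.964 4.726 65.312
4 1.748 3.743 84.436
final: 84.436 7.623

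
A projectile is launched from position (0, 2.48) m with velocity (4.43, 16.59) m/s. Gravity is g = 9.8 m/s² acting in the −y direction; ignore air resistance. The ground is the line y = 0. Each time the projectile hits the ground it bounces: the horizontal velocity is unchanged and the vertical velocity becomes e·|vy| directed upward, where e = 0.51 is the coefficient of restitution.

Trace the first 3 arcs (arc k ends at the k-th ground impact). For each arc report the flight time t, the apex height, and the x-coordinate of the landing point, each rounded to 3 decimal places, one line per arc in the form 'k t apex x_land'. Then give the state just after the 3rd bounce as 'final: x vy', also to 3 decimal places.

Arc 1: start y=2.480, vy=16.590 → t=3.529, apex=16.522, x_land=15.634, impact vy=-17.995
  bounce: vy ← 0.51·17.995 = 9.178
Arc 2: start y=0.000, vy=9.178 → t=1.873, apex=4.297, x_land=23.931, impact vy=-9.178
  bounce: vy ← 0.51·9.178 = 4.681
Arc 3: start y=0.000, vy=4.681 → t=0.955, apex=1.118, x_land=28.163, impact vy=-4.681
  bounce: vy ← 0.51·4.681 = 2.387

1 3.529 16.522 15.634
2 1.873 4.297 23.931
3 0.955 1.118 28.163
final: 28.163 2.387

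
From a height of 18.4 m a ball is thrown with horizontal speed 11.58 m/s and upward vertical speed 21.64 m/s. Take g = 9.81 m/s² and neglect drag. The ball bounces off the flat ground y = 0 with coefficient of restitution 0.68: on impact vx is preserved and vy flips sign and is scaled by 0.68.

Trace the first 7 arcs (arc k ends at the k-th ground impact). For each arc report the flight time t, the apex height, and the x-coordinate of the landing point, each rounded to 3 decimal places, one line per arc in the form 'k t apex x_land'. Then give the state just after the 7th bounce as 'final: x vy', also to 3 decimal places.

Arc 1: start y=18.400, vy=21.640 → t=5.141, apex=42.268, x_land=59.538, impact vy=-28.798
  bounce: vy ← 0.68·28.798 = 19.582
Arc 2: start y=0.000, vy=19.582 → t=3.992, apex=19.545, x_land=105.769, impact vy=-19.582
  bounce: vy ← 0.68·19.582 = 13.316
Arc 3: start y=0.000, vy=13.316 → t=2.715, apex=9.037, x_land=137.206, impact vy=-13.316
  bounce: vy ← 0.68·13.316 = 9.055
Arc 4: start y=0.000, vy=9.055 → t=1.846, apex=4.179, x_land=158.583, impact vy=-9.055
  bounce: vy ← 0.68·9.055 = 6.157
Arc 5: start y=0.000, vy=6.157 → t=1.255, apex=1.932, x_land=173.120, impact vy=-6.157
  bounce: vy ← 0.68·6.157 = 4.187
Arc 6: start y=0.000, vy=4.187 → t=0.854, apex=0.894, x_land=183.005, impact vy=-4.187
  bounce: vy ← 0.68·4.187 = 2.847
Arc 7: start y=0.000, vy=2.847 → t=0.580, apex=0.413, x_land=189.726, impact vy=-2.847
  bounce: vy ← 0.68·2.847 = 1.936

1 5.141 42.268 59.538
2 3.992 19.545 105.769
3 2.715 9.037 137.206
4 1.846 4.179 158.583
5 1.255 1.932 173.120
6 0.854 0.894 183.005
7 0.580 0.413 189.726
final: 189.726 1.936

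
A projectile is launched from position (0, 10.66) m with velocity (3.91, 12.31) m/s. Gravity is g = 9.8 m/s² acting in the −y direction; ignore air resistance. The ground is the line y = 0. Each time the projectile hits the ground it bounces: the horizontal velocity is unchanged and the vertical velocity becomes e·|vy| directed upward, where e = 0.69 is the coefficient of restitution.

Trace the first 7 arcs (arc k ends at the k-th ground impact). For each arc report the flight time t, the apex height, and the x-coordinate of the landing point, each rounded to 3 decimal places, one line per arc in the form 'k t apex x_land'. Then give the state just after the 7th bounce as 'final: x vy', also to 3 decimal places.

Arc 1: start y=10.660, vy=12.310 → t=3.193, apex=18.391, x_land=12.487, impact vy=-18.986
  bounce: vy ← 0.69·18.986 = 13.100
Arc 2: start y=0.000, vy=13.100 → t=2.674, apex=8.756, x_land=22.940, impact vy=-13.100
  bounce: vy ← 0.69·13.100 = 9.039
Arc 3: start y=0.000, vy=9.039 → t=1.845, apex=4.169, x_land=30.153, impact vy=-9.039
  bounce: vy ← 0.69·9.039 = 6.237
Arc 4: start y=0.000, vy=6.237 → t=1.273, apex=1.985, x_land=35.130, impact vy=-6.237
  bounce: vy ← 0.69·6.237 = 4.304
Arc 5: start y=0.000, vy=4.304 → t=0.878, apex=0.945, x_land=38.564, impact vy=-4.304
  bounce: vy ← 0.69·4.304 = 2.969
Arc 6: start y=0.000, vy=2.969 → t=0.606, apex=0.450, x_land=40.934, impact vy=-2.969
  bounce: vy ← 0.69·2.969 = 2.049
Arc 7: start y=0.000, vy=2.049 → t=0.418, apex=0.214, x_land=42.569, impact vy=-2.049
  bounce: vy ← 0.69·2.049 = 1.414

1 3.193 18.391 12.487
2 2.674 8.756 22.940
3 1.845 4.169 30.153
4 1.273 1.985 35.130
5 0.878 0.945 38.564
6 0.606 0.450 40.934
7 0.418 0.214 42.569
final: 42.569 1.414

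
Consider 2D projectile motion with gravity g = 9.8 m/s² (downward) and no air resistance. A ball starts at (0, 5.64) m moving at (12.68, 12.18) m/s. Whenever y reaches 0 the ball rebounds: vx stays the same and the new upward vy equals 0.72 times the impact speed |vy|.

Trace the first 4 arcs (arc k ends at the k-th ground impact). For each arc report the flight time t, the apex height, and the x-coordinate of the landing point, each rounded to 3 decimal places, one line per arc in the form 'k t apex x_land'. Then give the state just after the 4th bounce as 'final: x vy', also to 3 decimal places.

Arc 1: start y=5.640, vy=12.180 → t=2.885, apex=13.209, x_land=36.578, impact vy=-16.090
  bounce: vy ← 0.72·16.090 = 11.585
Arc 2: start y=0.000, vy=11.585 → t=2.364, apex=6.848, x_land=66.557, impact vy=-11.585
  bounce: vy ← 0.72·11.585 = 8.341
Arc 3: start y=0.000, vy=8.341 → t=1.702, apex=3.550, x_land=88.142, impact vy=-8.341
  bounce: vy ← 0.72·8.341 = 6.006
Arc 4: start y=0.000, vy=6.006 → t=1.226, apex=1.840, x_land=103.683, impact vy=-6.006
  bounce: vy ← 0.72·6.006 = 4.324

1 2.885 13.209 36.578
2 2.364 6.848 66.557
3 1.702 3.550 88.142
4 1.226 1.840 103.683
final: 103.683 4.324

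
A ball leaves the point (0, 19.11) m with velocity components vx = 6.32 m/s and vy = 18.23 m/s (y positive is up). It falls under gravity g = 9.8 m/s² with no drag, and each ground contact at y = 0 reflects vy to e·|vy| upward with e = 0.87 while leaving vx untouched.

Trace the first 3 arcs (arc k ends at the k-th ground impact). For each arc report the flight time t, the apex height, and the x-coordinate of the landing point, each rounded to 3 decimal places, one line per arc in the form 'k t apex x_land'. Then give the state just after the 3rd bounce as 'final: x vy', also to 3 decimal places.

1 4.573 36.066 28.903
2 4.721 27.298 58.737
3 4.107 20.662 84.693
final: 84.693 17.508

Arc 1: start y=19.110, vy=18.230 → t=4.573, apex=36.066, x_land=28.903, impact vy=-26.587
  bounce: vy ← 0.87·26.587 = 23.131
Arc 2: start y=0.000, vy=23.131 → t=4.721, apex=27.298, x_land=58.737, impact vy=-23.131
  bounce: vy ← 0.87·23.131 = 20.124
Arc 3: start y=0.000, vy=20.124 → t=4.107, apex=20.662, x_land=84.693, impact vy=-20.124
  bounce: vy ← 0.87·20.124 = 17.508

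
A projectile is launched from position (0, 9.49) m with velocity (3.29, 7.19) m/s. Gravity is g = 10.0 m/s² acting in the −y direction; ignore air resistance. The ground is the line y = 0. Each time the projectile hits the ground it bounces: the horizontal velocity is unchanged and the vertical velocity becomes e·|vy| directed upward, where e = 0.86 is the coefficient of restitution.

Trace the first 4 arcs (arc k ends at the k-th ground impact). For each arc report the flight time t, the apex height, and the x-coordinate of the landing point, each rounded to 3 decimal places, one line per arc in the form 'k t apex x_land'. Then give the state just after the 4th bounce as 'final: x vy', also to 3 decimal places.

1 2.273 12.075 7.478
2 2.673 8.931 16.272
3 2.299 6.605 23.835
4 1.977 4.885 30.339
final: 30.339 8.501

Arc 1: start y=9.490, vy=7.190 → t=2.273, apex=12.075, x_land=7.478, impact vy=-15.540
  bounce: vy ← 0.86·15.540 = 13.365
Arc 2: start y=0.000, vy=13.365 → t=2.673, apex=8.931, x_land=16.272, impact vy=-13.365
  bounce: vy ← 0.86·13.365 = 11.493
Arc 3: start y=0.000, vy=11.493 → t=2.299, apex=6.605, x_land=23.835, impact vy=-11.493
  bounce: vy ← 0.86·11.493 = 9.884
Arc 4: start y=0.000, vy=9.884 → t=1.977, apex=4.885, x_land=30.339, impact vy=-9.884
  bounce: vy ← 0.86·9.884 = 8.501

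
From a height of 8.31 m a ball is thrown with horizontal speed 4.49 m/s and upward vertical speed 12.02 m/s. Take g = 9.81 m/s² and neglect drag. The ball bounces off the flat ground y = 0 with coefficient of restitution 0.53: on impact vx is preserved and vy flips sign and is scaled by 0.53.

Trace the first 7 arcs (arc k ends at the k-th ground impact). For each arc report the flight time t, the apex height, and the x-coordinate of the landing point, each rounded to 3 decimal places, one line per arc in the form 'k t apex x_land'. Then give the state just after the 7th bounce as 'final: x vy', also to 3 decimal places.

Arc 1: start y=8.310, vy=12.020 → t=3.013, apex=15.674, x_land=13.528, impact vy=-17.536
  bounce: vy ← 0.53·17.536 = 9.294
Arc 2: start y=0.000, vy=9.294 → t=1.895, apex=4.403, x_land=22.036, impact vy=-9.294
  bounce: vy ← 0.53·9.294 = 4.926
Arc 3: start y=0.000, vy=4.926 → t=1.004, apex=1.237, x_land=26.545, impact vy=-4.926
  bounce: vy ← 0.53·4.926 = 2.611
Arc 4: start y=0.000, vy=2.611 → t=0.532, apex=0.347, x_land=28.935, impact vy=-2.611
  bounce: vy ← 0.53·2.611 = 1.384
Arc 5: start y=0.000, vy=1.384 → t=0.282, apex=0.098, x_land=30.201, impact vy=-1.384
  bounce: vy ← 0.53·1.384 = 0.733
Arc 6: start y=0.000, vy=0.733 → t=0.150, apex=0.027, x_land=30.873, impact vy=-0.733
  bounce: vy ← 0.53·0.733 = 0.389
Arc 7: start y=0.000, vy=0.389 → t=0.079, apex=0.008, x_land=31.228, impact vy=-0.389
  bounce: vy ← 0.53·0.389 = 0.206

1 3.013 15.674 13.528
2 1.895 4.403 22.036
3 1.004 1.237 26.545
4 0.532 0.347 28.935
5 0.282 0.098 30.201
6 0.150 0.027 30.873
7 0.079 0.008 31.228
final: 31.228 0.206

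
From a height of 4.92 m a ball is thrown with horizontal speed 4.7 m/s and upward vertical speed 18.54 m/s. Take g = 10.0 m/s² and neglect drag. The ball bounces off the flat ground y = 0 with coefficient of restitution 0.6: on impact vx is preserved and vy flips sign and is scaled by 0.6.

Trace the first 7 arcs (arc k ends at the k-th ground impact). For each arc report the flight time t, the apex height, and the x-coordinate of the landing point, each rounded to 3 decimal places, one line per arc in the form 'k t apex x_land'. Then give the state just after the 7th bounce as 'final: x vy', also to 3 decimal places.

1 3.957 22.107 18.596
2 2.523 7.958 30.456
3 1.514 2.865 37.571
4 0.908 1.031 41.840
5 0.545 0.371 44.402
6 0.327 0.134 45.939
7 0.196 0.048 46.861
final: 46.861 0.589

Arc 1: start y=4.920, vy=18.540 → t=3.957, apex=22.107, x_land=18.596, impact vy=-21.027
  bounce: vy ← 0.6·21.027 = 12.616
Arc 2: start y=0.000, vy=12.616 → t=2.523, apex=7.958, x_land=30.456, impact vy=-12.616
  bounce: vy ← 0.6·12.616 = 7.570
Arc 3: start y=0.000, vy=7.570 → t=1.514, apex=2.865, x_land=37.571, impact vy=-7.570
  bounce: vy ← 0.6·7.570 = 4.542
Arc 4: start y=0.000, vy=4.542 → t=0.908, apex=1.031, x_land=41.840, impact vy=-4.542
  bounce: vy ← 0.6·4.542 = 2.725
Arc 5: start y=0.000, vy=2.725 → t=0.545, apex=0.371, x_land=44.402, impact vy=-2.725
  bounce: vy ← 0.6·2.725 = 1.635
Arc 6: start y=0.000, vy=1.635 → t=0.327, apex=0.134, x_land=45.939, impact vy=-1.635
  bounce: vy ← 0.6·1.635 = 0.981
Arc 7: start y=0.000, vy=0.981 → t=0.196, apex=0.048, x_land=46.861, impact vy=-0.981
  bounce: vy ← 0.6·0.981 = 0.589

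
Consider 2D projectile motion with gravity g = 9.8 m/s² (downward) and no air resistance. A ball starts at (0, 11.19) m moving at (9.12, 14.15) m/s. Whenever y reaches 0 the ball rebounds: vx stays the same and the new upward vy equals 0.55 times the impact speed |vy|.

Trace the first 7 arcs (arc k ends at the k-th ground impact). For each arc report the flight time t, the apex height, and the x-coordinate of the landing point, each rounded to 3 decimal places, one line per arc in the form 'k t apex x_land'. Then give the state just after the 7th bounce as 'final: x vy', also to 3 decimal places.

Arc 1: start y=11.190, vy=14.150 → t=3.534, apex=21.405, x_land=32.230, impact vy=-20.483
  bounce: vy ← 0.55·20.483 = 11.266
Arc 2: start y=0.000, vy=11.266 → t=2.299, apex=6.475, x_land=53.197, impact vy=-11.266
  bounce: vy ← 0.55·11.266 = 6.196
Arc 3: start y=0.000, vy=6.196 → t=1.265, apex=1.959, x_land=64.730, impact vy=-6.196
  bounce: vy ← 0.55·6.196 = 3.408
Arc 4: start y=0.000, vy=3.408 → t=0.695, apex=0.593, x_land=71.072, impact vy=-3.408
  bounce: vy ← 0.55·3.408 = 1.874
Arc 5: start y=0.000, vy=1.874 → t=0.383, apex=0.179, x_land=74.561, impact vy=-1.874
  bounce: vy ← 0.55·1.874 = 1.031
Arc 6: start y=0.000, vy=1.031 → t=0.210, apex=0.054, x_land=76.480, impact vy=-1.031
  bounce: vy ← 0.55·1.031 = 0.567
Arc 7: start y=0.000, vy=0.567 → t=0.116, apex=0.016, x_land=77.535, impact vy=-0.567
  bounce: vy ← 0.55·0.567 = 0.312

1 3.534 21.405 32.230
2 2.299 6.475 53.197
3 1.265 1.959 64.730
4 0.695 0.593 71.072
5 0.383 0.179 74.561
6 0.210 0.054 76.480
7 0.116 0.016 77.535
final: 77.535 0.312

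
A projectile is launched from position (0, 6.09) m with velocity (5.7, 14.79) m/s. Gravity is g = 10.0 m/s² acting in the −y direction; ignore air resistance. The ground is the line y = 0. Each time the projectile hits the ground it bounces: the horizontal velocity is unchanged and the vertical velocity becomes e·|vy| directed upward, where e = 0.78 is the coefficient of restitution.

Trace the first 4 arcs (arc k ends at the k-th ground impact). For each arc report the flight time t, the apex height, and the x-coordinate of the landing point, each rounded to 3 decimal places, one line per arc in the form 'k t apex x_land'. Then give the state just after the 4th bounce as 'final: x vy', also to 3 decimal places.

Arc 1: start y=6.090, vy=14.790 → t=3.324, apex=17.027, x_land=18.949, impact vy=-18.454
  bounce: vy ← 0.78·18.454 = 14.394
Arc 2: start y=0.000, vy=14.394 → t=2.879, apex=10.359, x_land=35.358, impact vy=-14.394
  bounce: vy ← 0.78·14.394 = 11.227
Arc 3: start y=0.000, vy=11.227 → t=2.245, apex=6.303, x_land=48.157, impact vy=-11.227
  bounce: vy ← 0.78·11.227 = 8.757
Arc 4: start y=0.000, vy=8.757 → t=1.751, apex=3.835, x_land=58.141, impact vy=-8.757
  bounce: vy ← 0.78·8.757 = 6.831

1 3.324 17.027 18.949
2 2.879 10.359 35.358
3 2.245 6.303 48.157
4 1.751 3.835 58.141
final: 58.141 6.831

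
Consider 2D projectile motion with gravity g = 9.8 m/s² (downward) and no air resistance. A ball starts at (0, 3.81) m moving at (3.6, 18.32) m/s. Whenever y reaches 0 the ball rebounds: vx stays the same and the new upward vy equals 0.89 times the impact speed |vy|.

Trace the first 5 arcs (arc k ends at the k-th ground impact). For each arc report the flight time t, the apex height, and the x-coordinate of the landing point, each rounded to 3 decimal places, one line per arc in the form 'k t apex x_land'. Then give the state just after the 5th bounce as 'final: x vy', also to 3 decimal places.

1 3.936 20.934 14.171
2 3.679 16.581 27.416
3 3.274 13.134 39.203
4 2.914 10.404 49.695
5 2.594 8.241 59.032
final: 59.032 11.311

Arc 1: start y=3.810, vy=18.320 → t=3.936, apex=20.934, x_land=14.171, impact vy=-20.256
  bounce: vy ← 0.89·20.256 = 18.028
Arc 2: start y=0.000, vy=18.028 → t=3.679, apex=16.581, x_land=27.416, impact vy=-18.028
  bounce: vy ← 0.89·18.028 = 16.045
Arc 3: start y=0.000, vy=16.045 → t=3.274, apex=13.134, x_land=39.203, impact vy=-16.045
  bounce: vy ← 0.89·16.045 = 14.280
Arc 4: start y=0.000, vy=14.280 → t=2.914, apex=10.404, x_land=49.695, impact vy=-14.280
  bounce: vy ← 0.89·14.280 = 12.709
Arc 5: start y=0.000, vy=12.709 → t=2.594, apex=8.241, x_land=59.032, impact vy=-12.709
  bounce: vy ← 0.89·12.709 = 11.311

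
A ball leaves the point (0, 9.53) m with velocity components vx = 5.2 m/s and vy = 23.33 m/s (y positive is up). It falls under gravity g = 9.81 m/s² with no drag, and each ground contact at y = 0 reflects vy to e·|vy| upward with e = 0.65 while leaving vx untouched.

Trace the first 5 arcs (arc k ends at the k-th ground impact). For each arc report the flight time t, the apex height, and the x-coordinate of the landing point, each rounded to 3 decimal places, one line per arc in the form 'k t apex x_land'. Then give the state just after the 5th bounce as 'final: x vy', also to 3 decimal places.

1 5.135 37.272 26.701
2 3.584 15.747 45.335
3 2.329 6.653 57.448
4 1.514 2.811 65.321
5 0.984 1.188 70.438
final: 70.438 3.138

Arc 1: start y=9.530, vy=23.330 → t=5.135, apex=37.272, x_land=26.701, impact vy=-27.042
  bounce: vy ← 0.65·27.042 = 17.577
Arc 2: start y=0.000, vy=17.577 → t=3.584, apex=15.747, x_land=45.335, impact vy=-17.577
  bounce: vy ← 0.65·17.577 = 11.425
Arc 3: start y=0.000, vy=11.425 → t=2.329, apex=6.653, x_land=57.448, impact vy=-11.425
  bounce: vy ← 0.65·11.425 = 7.426
Arc 4: start y=0.000, vy=7.426 → t=1.514, apex=2.811, x_land=65.321, impact vy=-7.426
  bounce: vy ← 0.65·7.426 = 4.827
Arc 5: start y=0.000, vy=4.827 → t=0.984, apex=1.188, x_land=70.438, impact vy=-4.827
  bounce: vy ← 0.65·4.827 = 3.138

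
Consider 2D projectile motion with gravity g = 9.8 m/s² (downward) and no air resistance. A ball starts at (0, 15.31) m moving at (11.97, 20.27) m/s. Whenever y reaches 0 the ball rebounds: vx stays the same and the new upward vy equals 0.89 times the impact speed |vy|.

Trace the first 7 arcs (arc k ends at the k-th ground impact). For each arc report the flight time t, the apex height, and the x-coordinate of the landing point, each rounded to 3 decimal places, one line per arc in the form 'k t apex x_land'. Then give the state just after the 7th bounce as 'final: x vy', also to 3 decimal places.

1 4.789 36.273 57.326
2 4.843 28.732 115.297
3 4.310 22.758 166.890
4 3.836 18.027 212.809
5 3.414 14.279 253.676
6 3.039 11.311 290.048
7 2.704 8.959 322.419
final: 322.419 11.794

Arc 1: start y=15.310, vy=20.270 → t=4.789, apex=36.273, x_land=57.326, impact vy=-26.664
  bounce: vy ← 0.89·26.664 = 23.731
Arc 2: start y=0.000, vy=23.731 → t=4.843, apex=28.732, x_land=115.297, impact vy=-23.731
  bounce: vy ← 0.89·23.731 = 21.120
Arc 3: start y=0.000, vy=21.120 → t=4.310, apex=22.758, x_land=166.890, impact vy=-21.120
  bounce: vy ← 0.89·21.120 = 18.797
Arc 4: start y=0.000, vy=18.797 → t=3.836, apex=18.027, x_land=212.809, impact vy=-18.797
  bounce: vy ← 0.89·18.797 = 16.729
Arc 5: start y=0.000, vy=16.729 → t=3.414, apex=14.279, x_land=253.676, impact vy=-16.729
  bounce: vy ← 0.89·16.729 = 14.889
Arc 6: start y=0.000, vy=14.889 → t=3.039, apex=11.311, x_land=290.048, impact vy=-14.889
  bounce: vy ← 0.89·14.889 = 13.251
Arc 7: start y=0.000, vy=13.251 → t=2.704, apex=8.959, x_land=322.419, impact vy=-13.251
  bounce: vy ← 0.89·13.251 = 11.794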